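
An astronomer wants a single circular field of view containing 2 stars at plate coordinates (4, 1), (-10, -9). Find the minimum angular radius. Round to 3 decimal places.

8.602

The smallest circle enclosing two points has them as diameter endpoints.
Centre = midpoint = (-3, -4); r² = |(4, 1)−(-10, -9)|²/4 = 296/4 = 74.
r = √74 ≈ 8.602.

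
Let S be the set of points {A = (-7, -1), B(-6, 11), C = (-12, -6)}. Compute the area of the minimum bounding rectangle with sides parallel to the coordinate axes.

102

x ranges over [-12, -6], width 6.
y ranges over [-6, 11], height 17.
Area = 6 × 17 = 102.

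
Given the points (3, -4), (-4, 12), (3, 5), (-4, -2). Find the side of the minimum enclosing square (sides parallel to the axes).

The bounding box has width 7 and height 16.
An axis-aligned square enclosing the set must have side ≥ max(width, height).
So the minimum side is max(7, 16) = 16.

16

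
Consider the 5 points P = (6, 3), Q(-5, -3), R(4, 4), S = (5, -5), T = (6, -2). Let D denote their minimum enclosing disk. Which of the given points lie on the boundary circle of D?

A smallest enclosing disk is always determined by at most three of the input points on its boundary.
The minimum enclosing circle is determined by three boundary points: P, Q, S.
Their circumcentre is (59/82, -33/82) with r² = 132665/3362.
The farthest remaining point T is at distance² 102325/3362 ≤ 132665/3362.
The points at distance exactly r from the centre are P, Q, S — 3 points.

P, Q, S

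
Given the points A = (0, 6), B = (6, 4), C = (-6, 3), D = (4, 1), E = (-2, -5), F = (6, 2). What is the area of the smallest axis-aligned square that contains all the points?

144

The bounding box has width 12 and height 11.
An axis-aligned square enclosing the set must have side ≥ max(width, height).
So the minimum side is max(12, 11) = 12.
Area = 12² = 144.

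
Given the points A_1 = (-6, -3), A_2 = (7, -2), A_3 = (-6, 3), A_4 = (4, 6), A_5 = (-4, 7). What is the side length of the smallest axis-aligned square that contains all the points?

13

The bounding box has width 13 and height 10.
An axis-aligned square enclosing the set must have side ≥ max(width, height).
So the minimum side is max(13, 10) = 13.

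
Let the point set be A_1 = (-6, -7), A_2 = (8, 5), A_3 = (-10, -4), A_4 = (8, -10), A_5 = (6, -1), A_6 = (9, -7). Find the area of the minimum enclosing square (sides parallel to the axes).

The bounding box has width 19 and height 15.
An axis-aligned square enclosing the set must have side ≥ max(width, height).
So the minimum side is max(19, 15) = 19.
Area = 19² = 361.

361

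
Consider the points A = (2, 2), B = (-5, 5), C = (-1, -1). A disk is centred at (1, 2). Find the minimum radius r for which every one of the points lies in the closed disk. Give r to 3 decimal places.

6.708

The required radius is the distance from (1, 2) to the farthest point.
Squared distances: 1, 45, 13.
Maximum is 45, attained at B.
r = √45 ≈ 6.708.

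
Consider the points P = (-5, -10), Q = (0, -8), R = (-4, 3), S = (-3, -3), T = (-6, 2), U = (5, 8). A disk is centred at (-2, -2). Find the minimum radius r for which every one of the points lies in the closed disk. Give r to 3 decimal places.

The required radius is the distance from (-2, -2) to the farthest point.
Squared distances: 73, 40, 29, 2, 32, 149.
Maximum is 149, attained at U.
r = √149 ≈ 12.207.

12.207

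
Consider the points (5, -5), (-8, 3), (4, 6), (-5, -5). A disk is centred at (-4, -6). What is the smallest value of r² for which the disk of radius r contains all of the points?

The required radius is the distance from (-4, -6) to the farthest point.
Squared distances: 82, 97, 208, 2.
Maximum is 208, attained at (4, 6).

208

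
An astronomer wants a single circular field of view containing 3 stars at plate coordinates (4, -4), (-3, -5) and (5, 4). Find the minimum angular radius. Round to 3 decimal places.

6.021

Call the three points A, B, C in the order given.
Side lengths²: AB² = 50, AC² = 65, BC² = 145.
Since BC² = 145 ≥ 65 + 50 = 115, the angle opposite BC is not acute, so the smallest enclosing circle has BC as diameter.
Centre = midpoint of BC = (1, -0.5), r² = 145/4 = 36.25.
r = √(36.25) ≈ 6.021.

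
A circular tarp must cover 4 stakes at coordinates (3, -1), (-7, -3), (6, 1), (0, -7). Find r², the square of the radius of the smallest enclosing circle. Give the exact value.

46.25

A smallest enclosing disk is always determined by at most three of the input points on its boundary.
The farthest pair is (-7, -3)–(6, 1) with squared distance 185. The circle on this segment as diameter has centre (-0.5, -1) and r² = 185/4 = 46.25.
Check (3, -1): distance² to centre = 12.25 ≤ 46.25, so it lies inside.
All remaining points lie in this disk, and no smaller disk contains both endpoints, so this is the minimum enclosing circle.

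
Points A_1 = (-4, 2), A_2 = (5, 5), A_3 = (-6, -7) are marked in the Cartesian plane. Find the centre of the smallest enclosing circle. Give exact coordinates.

Side lengths²: A_1A_2² = 90, A_1A_3² = 85, A_2A_3² = 265.
Since A_2A_3² = 265 ≥ 90 + 85 = 175, the angle opposite A_2A_3 is not acute, so the smallest enclosing circle has A_2A_3 as diameter.
Centre = midpoint of A_2A_3 = (-0.5, -1), r² = 265/4 = 66.25.
Centre = (-0.5, -1).

(-0.5, -1)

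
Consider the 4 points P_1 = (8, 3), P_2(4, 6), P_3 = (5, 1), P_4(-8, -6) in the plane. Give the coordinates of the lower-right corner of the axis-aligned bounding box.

x-range [-8, 8], y-range [-6, 6].
The lower-right corner is (8, -6).

(8, -6)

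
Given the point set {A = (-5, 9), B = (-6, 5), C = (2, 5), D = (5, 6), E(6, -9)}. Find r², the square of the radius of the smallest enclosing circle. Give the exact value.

The minimum enclosing circle of a finite set is fixed by two of the points (as a diameter) or three (as a circumcircle).
The farthest pair is A–E with squared distance 445. The circle on this segment as diameter has centre (0.5, 0) and r² = 445/4 = 111.25.
Check B: distance² to centre = 67.25 ≤ 111.25, so it lies inside.
All remaining points lie in this disk, and no smaller disk contains both endpoints, so this is the minimum enclosing circle.

111.25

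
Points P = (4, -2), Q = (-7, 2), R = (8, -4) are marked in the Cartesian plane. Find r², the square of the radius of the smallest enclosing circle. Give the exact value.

65.25

Side lengths²: PQ² = 137, PR² = 20, QR² = 261.
Since QR² = 261 ≥ 137 + 20 = 157, the angle opposite QR is not acute, so the smallest enclosing circle has QR as diameter.
Centre = midpoint of QR = (0.5, -1), r² = 261/4 = 65.25.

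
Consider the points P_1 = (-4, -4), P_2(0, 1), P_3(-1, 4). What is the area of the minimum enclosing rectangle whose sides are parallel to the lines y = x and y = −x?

In coordinates u = x + y, v = x − y the rectangle is axis-aligned; the map (x,y)→(u,v) scales areas by 2.
u-values: -8, 1, 3; range = 3 − (-8) = 11.
v-values: 0, -1, -5; range = 0 − (-5) = 5.
Area = (11 × 5) / 2 = 27.5.

27.5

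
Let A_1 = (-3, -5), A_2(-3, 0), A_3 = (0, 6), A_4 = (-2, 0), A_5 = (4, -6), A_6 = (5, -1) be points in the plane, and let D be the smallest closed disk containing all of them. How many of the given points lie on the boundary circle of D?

By Welzl's lemma the MEC is supported by two points (diametrically opposite) or three points (on a circumcircle).
The minimum enclosing circle is determined by three boundary points: A_1, A_3, A_5.
Their circumcentre is (1.25, -0.25) with r² = 40.625.
The farthest remaining point A_2 is at distance² 18.125 ≤ 40.625.
The points at distance exactly r from the centre are A_1, A_3, A_5 — 3 points.

3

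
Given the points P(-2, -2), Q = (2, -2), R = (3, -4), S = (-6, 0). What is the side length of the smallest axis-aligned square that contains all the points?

9

The bounding box has width 9 and height 4.
An axis-aligned square enclosing the set must have side ≥ max(width, height).
So the minimum side is max(9, 4) = 9.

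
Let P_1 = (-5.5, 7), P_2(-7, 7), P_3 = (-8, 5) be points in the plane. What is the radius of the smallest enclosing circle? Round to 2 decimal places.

Side lengths²: P_1P_2² = 2.25, P_1P_3² = 10.25, P_2P_3² = 5.
Since P_1P_3² = 10.25 ≥ 5 + 2.25 = 7.25, the angle opposite P_1P_3 is not acute, so the smallest enclosing circle has P_1P_3 as diameter.
Centre = midpoint of P_1P_3 = (-6.75, 6), r² = 10.25/4 = 2.5625.
r = √(2.5625) ≈ 1.60.

1.60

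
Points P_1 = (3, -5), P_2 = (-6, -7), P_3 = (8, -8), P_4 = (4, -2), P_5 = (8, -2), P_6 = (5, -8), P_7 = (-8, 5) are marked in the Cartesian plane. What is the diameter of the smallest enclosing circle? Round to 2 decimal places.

20.62

By Welzl's lemma the MEC is supported by two points (diametrically opposite) or three points (on a circumcircle).
The farthest pair is P_3–P_7 with squared distance 425. The circle on this segment as diameter has centre (0, -1.5) and r² = 425/4 = 106.25.
Check P_1: distance² to centre = 21.25 ≤ 106.25, so it lies inside.
All remaining points lie in this disk, and no smaller disk contains both endpoints, so this is the minimum enclosing circle.
Diameter = 2r = 2√(106.25) ≈ 20.62.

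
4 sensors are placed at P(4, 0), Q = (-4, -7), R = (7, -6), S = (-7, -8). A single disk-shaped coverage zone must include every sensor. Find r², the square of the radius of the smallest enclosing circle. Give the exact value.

By Welzl's lemma the MEC is supported by two points (diametrically opposite) or three points (on a circumcircle).
The minimum enclosing circle is determined by three boundary points: P, R, S.
Their circumcentre is (-1/6, -35/6) with r² = 925/18.
The farthest remaining point Q is at distance² 289/18 ≤ 925/18.

925/18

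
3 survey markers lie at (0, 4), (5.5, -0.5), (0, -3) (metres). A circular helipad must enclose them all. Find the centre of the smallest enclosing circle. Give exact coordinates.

(19/11, 0.5)

Call the three points A, B, C in the order given.
Side lengths²: AB² = 50.5, AC² = 49, BC² = 36.5.
Since AB² = 50.5 < 49 + 36.5 = 85.5, the triangle is acute, so the smallest enclosing circle is the circumcircle.
Circumcentre = (19/11, 0.5), r² = 7373/484.
Centre = (19/11, 0.5).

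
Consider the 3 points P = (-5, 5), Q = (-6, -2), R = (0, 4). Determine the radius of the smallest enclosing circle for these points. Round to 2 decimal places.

4.25

Side lengths²: PQ² = 50, PR² = 26, QR² = 72.
Since QR² = 72 < 50 + 26 = 76, the triangle is acute, so the smallest enclosing circle is the circumcircle.
Circumcentre = (-19/6, 7/6), r² = 325/18.
r = √(325/18) ≈ 4.25.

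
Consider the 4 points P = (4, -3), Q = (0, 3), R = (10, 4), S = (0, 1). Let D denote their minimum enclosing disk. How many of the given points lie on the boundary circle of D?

3

The minimum enclosing circle of a finite set is fixed by two of the points (as a diameter) or three (as a circumcircle).
The minimum enclosing circle is determined by three boundary points: P, R, S.
Their circumcentre is (133/26, 55/26) with r² = 9265/338.
The farthest remaining point Q is at distance² 9109/338 ≤ 9265/338.
The points at distance exactly r from the centre are P, R, S — 3 points.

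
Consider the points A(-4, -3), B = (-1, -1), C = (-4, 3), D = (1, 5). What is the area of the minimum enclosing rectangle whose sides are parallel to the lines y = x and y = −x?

45.5

In coordinates u = x + y, v = x − y the rectangle is axis-aligned; the map (x,y)→(u,v) scales areas by 2.
u-values: -7, -2, -1, 6; range = 6 − (-7) = 13.
v-values: -1, 0, -7, -4; range = 0 − (-7) = 7.
Area = (13 × 7) / 2 = 45.5.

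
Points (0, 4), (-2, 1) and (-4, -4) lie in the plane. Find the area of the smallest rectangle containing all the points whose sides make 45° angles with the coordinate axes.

24

In coordinates u = x + y, v = x − y the rectangle is axis-aligned; the map (x,y)→(u,v) scales areas by 2.
u-values: 4, -1, -8; range = 4 − (-8) = 12.
v-values: -4, -3, 0; range = 0 − (-4) = 4.
Area = (12 × 4) / 2 = 24.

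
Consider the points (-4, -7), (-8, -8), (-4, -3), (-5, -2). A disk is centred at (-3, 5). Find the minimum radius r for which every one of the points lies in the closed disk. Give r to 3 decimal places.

13.928

The required radius is the distance from (-3, 5) to the farthest point.
Squared distances: 145, 194, 65, 53.
Maximum is 194, attained at (-8, -8).
r = √194 ≈ 13.928.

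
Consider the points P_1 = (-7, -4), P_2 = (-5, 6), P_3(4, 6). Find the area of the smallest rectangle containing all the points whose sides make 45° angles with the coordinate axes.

In coordinates u = x + y, v = x − y the rectangle is axis-aligned; the map (x,y)→(u,v) scales areas by 2.
u-values: -11, 1, 10; range = 10 − (-11) = 21.
v-values: -3, -11, -2; range = -2 − (-11) = 9.
Area = (21 × 9) / 2 = 94.5.

94.5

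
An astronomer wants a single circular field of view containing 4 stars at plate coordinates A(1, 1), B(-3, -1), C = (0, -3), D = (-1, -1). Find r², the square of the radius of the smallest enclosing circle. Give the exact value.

By Welzl's lemma the MEC is supported by two points (diametrically opposite) or three points (on a circumcircle).
The minimum enclosing circle is determined by three boundary points: A, B, C.
Their circumcentre is (-9/14, -5/7) with r² = 1105/196.
The farthest remaining point D is at distance² 41/196 ≤ 1105/196.

1105/196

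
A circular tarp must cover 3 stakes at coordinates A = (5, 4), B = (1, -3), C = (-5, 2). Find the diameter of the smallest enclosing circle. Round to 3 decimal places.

10.357

Side lengths²: AB² = 65, AC² = 104, BC² = 61.
Since AC² = 104 < 65 + 61 = 126, the triangle is acute, so the smallest enclosing circle is the circumcircle.
Circumcentre = (11/62, 131/62), r² = 51545/1922.
Diameter = 2r = 2√(51545/1922) ≈ 10.357.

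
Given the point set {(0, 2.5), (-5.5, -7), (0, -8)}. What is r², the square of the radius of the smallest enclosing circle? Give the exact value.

Call the three points A, B, C in the order given.
Side lengths²: AB² = 120.5, AC² = 110.25, BC² = 31.25.
Since AB² = 120.5 < 110.25 + 31.25 = 141.5, the triangle is acute, so the smallest enclosing circle is the circumcircle.
Circumcentre = (-83/44, -2.75), r² = 30125/968.

30125/968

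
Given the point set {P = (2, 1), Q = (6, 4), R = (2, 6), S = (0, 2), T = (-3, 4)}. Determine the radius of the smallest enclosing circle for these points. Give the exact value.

4.5

The minimum enclosing circle of a finite set is fixed by two of the points (as a diameter) or three (as a circumcircle).
The farthest pair is Q–T with squared distance 81. The circle on this segment as diameter has centre (1.5, 4) and r² = 81/4 = 20.25.
Check P: distance² to centre = 9.25 ≤ 20.25, so it lies inside.
All remaining points lie in this disk, and no smaller disk contains both endpoints, so this is the minimum enclosing circle.
r = √(20.25) = 4.5.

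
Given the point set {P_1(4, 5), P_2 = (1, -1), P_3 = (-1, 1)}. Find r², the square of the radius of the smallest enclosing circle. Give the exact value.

205/18

Side lengths²: P_1P_2² = 45, P_1P_3² = 41, P_2P_3² = 8.
Since P_1P_2² = 45 < 41 + 8 = 49, the triangle is acute, so the smallest enclosing circle is the circumcircle.
Circumcentre = (13/6, 13/6), r² = 205/18.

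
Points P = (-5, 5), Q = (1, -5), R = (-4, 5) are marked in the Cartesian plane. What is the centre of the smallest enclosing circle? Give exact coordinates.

(-2, 0)

Side lengths²: PQ² = 136, PR² = 1, QR² = 125.
Since PQ² = 136 ≥ 125 + 1 = 126, the angle opposite PQ is not acute, so the smallest enclosing circle has PQ as diameter.
Centre = midpoint of PQ = (-2, 0), r² = 136/4 = 34.
Centre = (-2, 0).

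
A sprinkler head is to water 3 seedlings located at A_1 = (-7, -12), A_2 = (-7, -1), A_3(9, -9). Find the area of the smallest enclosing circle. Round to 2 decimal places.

260.16

Side lengths²: A_1A_2² = 121, A_1A_3² = 265, A_2A_3² = 320.
Since A_2A_3² = 320 < 265 + 121 = 386, the triangle is acute, so the smallest enclosing circle is the circumcircle.
Circumcentre = (0.25, -6.5), r² = 82.8125.
Area = π·r² = π·82.8125 ≈ 260.16.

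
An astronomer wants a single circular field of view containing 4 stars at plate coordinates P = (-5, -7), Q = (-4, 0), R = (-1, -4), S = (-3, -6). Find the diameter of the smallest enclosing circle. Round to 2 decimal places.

The farthest pair is P–Q with squared distance 50. The circle on this segment as diameter has centre (-4.5, -3.5) and r² = 50/4 = 12.5.
Check R: distance² to centre = 12.5 ≤ 12.5, so it lies inside.
All remaining points lie in this disk, and no smaller disk contains both endpoints, so this is the minimum enclosing circle.
Diameter = 2r = 2√(12.5) ≈ 7.07.

7.07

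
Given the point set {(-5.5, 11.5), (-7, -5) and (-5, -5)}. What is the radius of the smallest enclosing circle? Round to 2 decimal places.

Call the three points A, B, C in the order given.
Side lengths²: AB² = 274.5, AC² = 272.5, BC² = 4.
Since AB² = 274.5 < 272.5 + 4 = 276.5, the triangle is acute, so the smallest enclosing circle is the circumcircle.
Circumcentre = (-6, 71/22), r² = 33245/484.
r = √(33245/484) ≈ 8.29.

8.29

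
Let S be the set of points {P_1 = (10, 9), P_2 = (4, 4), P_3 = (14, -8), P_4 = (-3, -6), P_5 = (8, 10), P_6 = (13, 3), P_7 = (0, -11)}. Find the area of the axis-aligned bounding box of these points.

357

x ranges over [-3, 14], width 17.
y ranges over [-11, 10], height 21.
Area = 17 × 21 = 357.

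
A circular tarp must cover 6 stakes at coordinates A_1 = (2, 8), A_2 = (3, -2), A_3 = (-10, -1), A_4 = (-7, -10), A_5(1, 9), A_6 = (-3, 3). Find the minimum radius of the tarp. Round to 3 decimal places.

A smallest enclosing disk is always determined by at most three of the input points on its boundary.
The farthest pair is A_4–A_5 with squared distance 425. The circle on this segment as diameter has centre (-3, -0.5) and r² = 425/4 = 106.25.
Check A_1: distance² to centre = 97.25 ≤ 106.25, so it lies inside.
All remaining points lie in this disk, and no smaller disk contains both endpoints, so this is the minimum enclosing circle.
r = √(106.25) ≈ 10.308.

10.308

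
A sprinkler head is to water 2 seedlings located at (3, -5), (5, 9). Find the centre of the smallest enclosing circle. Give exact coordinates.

The smallest circle enclosing two points has them as diameter endpoints.
Centre = midpoint = (4, 2); r² = |(3, -5)−(5, 9)|²/4 = 200/4 = 50.
Centre = (4, 2).

(4, 2)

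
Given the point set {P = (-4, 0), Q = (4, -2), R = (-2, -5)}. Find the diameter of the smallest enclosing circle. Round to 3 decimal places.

8.275

Side lengths²: PQ² = 68, PR² = 29, QR² = 45.
Since PQ² = 68 < 45 + 29 = 74, the triangle is acute, so the smallest enclosing circle is the circumcircle.
Circumcentre = (-1/12, -4/3), r² = 2465/144.
Diameter = 2r = 2√(2465/144) ≈ 8.275.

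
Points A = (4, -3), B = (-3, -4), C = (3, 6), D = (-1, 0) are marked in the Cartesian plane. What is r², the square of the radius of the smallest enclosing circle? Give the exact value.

34

By Welzl's lemma the MEC is supported by two points (diametrically opposite) or three points (on a circumcircle).
The farthest pair is B–C with squared distance 136. The circle on this segment as diameter has centre (0, 1) and r² = 136/4 = 34.
Check A: distance² to centre = 32 ≤ 34, so it lies inside.
All remaining points lie in this disk, and no smaller disk contains both endpoints, so this is the minimum enclosing circle.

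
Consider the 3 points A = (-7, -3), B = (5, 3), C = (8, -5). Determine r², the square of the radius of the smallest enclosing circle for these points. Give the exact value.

Side lengths²: AB² = 180, AC² = 229, BC² = 73.
Since AC² = 229 < 180 + 73 = 253, the triangle is acute, so the smallest enclosing circle is the circumcircle.
Circumcentre = (23/38, -61/19), r² = 83585/1444.

83585/1444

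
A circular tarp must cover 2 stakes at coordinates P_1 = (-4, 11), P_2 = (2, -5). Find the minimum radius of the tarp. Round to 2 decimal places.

The smallest circle enclosing two points has them as diameter endpoints.
Centre = midpoint = (-1, 3); r² = |P_1P_2|²/4 = 292/4 = 73.
r = √73 ≈ 8.54.

8.54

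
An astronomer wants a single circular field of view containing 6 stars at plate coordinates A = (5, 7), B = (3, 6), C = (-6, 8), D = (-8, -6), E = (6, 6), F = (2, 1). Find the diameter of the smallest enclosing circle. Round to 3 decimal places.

18.444

The minimum enclosing circle of a finite set is fixed by two of the points (as a diameter) or three (as a circumcircle).
The minimum enclosing circle is determined by three boundary points: C, D, E.
Their circumcentre is (-49/43, 7/43) with r² = 157250/1849.
The farthest remaining point A is at distance² 156132/1849 ≤ 157250/1849.
Diameter = 2r = 2√(157250/1849) ≈ 18.444.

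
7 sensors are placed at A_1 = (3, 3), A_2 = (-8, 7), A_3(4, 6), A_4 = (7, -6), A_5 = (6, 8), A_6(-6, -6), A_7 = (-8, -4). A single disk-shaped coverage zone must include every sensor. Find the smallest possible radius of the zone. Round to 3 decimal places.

9.925

By Welzl's lemma the MEC is supported by two points (diametrically opposite) or three points (on a circumcircle).
The farthest pair is A_2–A_4 with squared distance 394. The circle on this segment as diameter has centre (-0.5, 0.5) and r² = 394/4 = 98.5.
Check A_1: distance² to centre = 18.5 ≤ 98.5, so it lies inside.
All remaining points lie in this disk, and no smaller disk contains both endpoints, so this is the minimum enclosing circle.
r = √(98.5) ≈ 9.925.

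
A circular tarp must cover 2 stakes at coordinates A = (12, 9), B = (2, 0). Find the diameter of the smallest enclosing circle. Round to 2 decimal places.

13.45

The smallest circle enclosing two points has them as diameter endpoints.
Centre = midpoint = (7, 4.5); r² = |AB|²/4 = 181/4 = 45.25.
Diameter = 2r = 2√(45.25) ≈ 13.45.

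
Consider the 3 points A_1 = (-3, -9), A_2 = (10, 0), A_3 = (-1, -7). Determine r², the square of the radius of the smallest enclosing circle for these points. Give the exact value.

Side lengths²: A_1A_2² = 250, A_1A_3² = 8, A_2A_3² = 170.
Since A_1A_2² = 250 ≥ 170 + 8 = 178, the angle opposite A_1A_2 is not acute, so the smallest enclosing circle has A_1A_2 as diameter.
Centre = midpoint of A_1A_2 = (3.5, -4.5), r² = 250/4 = 62.5.

62.5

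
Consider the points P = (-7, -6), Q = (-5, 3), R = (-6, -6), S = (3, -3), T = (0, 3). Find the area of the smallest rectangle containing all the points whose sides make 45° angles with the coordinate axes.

112

In coordinates u = x + y, v = x − y the rectangle is axis-aligned; the map (x,y)→(u,v) scales areas by 2.
u-values: -13, -2, -12, 0, 3; range = 3 − (-13) = 16.
v-values: -1, -8, 0, 6, -3; range = 6 − (-8) = 14.
Area = (16 × 14) / 2 = 112.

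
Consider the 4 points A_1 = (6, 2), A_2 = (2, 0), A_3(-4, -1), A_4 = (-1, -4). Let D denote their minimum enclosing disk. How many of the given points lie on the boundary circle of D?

The farthest pair is A_1–A_3 with squared distance 109. The circle on this segment as diameter has centre (1, 0.5) and r² = 109/4 = 27.25.
Check A_2: distance² to centre = 1.25 ≤ 27.25, so it lies inside.
All remaining points lie in this disk, and no smaller disk contains both endpoints, so this is the minimum enclosing circle.
The points at distance exactly r from the centre are A_1, A_3 — 2 points.

2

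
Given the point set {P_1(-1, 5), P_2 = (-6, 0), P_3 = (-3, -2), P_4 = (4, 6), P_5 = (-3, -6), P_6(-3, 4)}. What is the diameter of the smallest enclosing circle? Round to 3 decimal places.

The farthest pair is P_4–P_5 with squared distance 193. The circle on this segment as diameter has centre (0.5, 0) and r² = 193/4 = 48.25.
Check P_1: distance² to centre = 27.25 ≤ 48.25, so it lies inside.
All remaining points lie in this disk, and no smaller disk contains both endpoints, so this is the minimum enclosing circle.
Diameter = 2r = 2√(48.25) ≈ 13.892.

13.892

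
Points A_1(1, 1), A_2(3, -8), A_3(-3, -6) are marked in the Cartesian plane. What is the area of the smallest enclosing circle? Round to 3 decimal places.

Side lengths²: A_1A_2² = 85, A_1A_3² = 65, A_2A_3² = 40.
Since A_1A_2² = 85 < 65 + 40 = 105, the triangle is acute, so the smallest enclosing circle is the circumcircle.
Circumcentre = (1.1, -3.7), r² = 22.1.
Area = π·r² = π·22.1 ≈ 69.429.

69.429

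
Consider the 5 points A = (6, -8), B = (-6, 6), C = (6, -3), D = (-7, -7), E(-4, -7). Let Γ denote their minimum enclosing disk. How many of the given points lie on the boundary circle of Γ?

3

The farthest pair is A–B with squared distance 340. The circle on this segment as diameter has centre (0, -1) and r² = 340/4 = 85.
Check C: distance² to centre = 40 ≤ 85, so it lies inside.
All remaining points lie in this disk, and no smaller disk contains both endpoints, so this is the minimum enclosing circle.
The points at distance exactly r from the centre are A, B, D — 3 points.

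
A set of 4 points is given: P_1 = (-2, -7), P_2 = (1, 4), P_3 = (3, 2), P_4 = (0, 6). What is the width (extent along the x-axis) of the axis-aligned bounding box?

max x = 3, min x = -2, so width = 5.

5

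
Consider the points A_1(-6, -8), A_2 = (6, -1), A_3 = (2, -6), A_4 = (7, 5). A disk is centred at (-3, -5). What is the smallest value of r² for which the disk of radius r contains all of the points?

The required radius is the distance from (-3, -5) to the farthest point.
Squared distances: 18, 97, 26, 200.
Maximum is 200, attained at A_4.

200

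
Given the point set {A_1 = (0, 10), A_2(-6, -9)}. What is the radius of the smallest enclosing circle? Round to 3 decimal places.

The smallest circle enclosing two points has them as diameter endpoints.
Centre = midpoint = (-3, 0.5); r² = |A_1A_2|²/4 = 397/4 = 99.25.
r = √(99.25) ≈ 9.962.

9.962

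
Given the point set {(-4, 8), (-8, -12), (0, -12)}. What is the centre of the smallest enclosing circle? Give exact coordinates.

(-4, -2.4)

Call the three points A, B, C in the order given.
Side lengths²: AB² = 416, AC² = 416, BC² = 64.
Since AC² = 416 < 416 + 64 = 480, the triangle is acute, so the smallest enclosing circle is the circumcircle.
Circumcentre = (-4, -2.4), r² = 108.16.
Centre = (-4, -2.4).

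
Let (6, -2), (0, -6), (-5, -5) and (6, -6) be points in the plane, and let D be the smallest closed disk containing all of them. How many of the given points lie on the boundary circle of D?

The minimum enclosing circle of a finite set is fixed by two of the points (as a diameter) or three (as a circumcircle).
The minimum enclosing circle is determined by three boundary points: (6, -2), (-5, -5), (6, -6).
Their circumcentre is (7/11, -4) with r² = 3965/121.
The farthest remaining point (0, -6) is at distance² 533/121 ≤ 3965/121.
The points at distance exactly r from the centre are (6, -2), (-5, -5), (6, -6) — 3 points.

3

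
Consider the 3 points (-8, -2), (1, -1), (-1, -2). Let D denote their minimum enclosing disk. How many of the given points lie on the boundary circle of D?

2

Call the three points A, B, C in the order given.
Side lengths²: AB² = 82, AC² = 49, BC² = 5.
Since AB² = 82 ≥ 49 + 5 = 54, the angle opposite AB is not acute, so the smallest enclosing circle has AB as diameter.
Centre = midpoint of AB = (-3.5, -1.5), r² = 82/4 = 20.5.
The points at distance exactly r from the centre are (-8, -2), (1, -1) — 2 points.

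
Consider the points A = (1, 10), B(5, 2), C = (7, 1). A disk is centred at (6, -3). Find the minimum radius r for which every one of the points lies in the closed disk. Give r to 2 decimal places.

13.93

The required radius is the distance from (6, -3) to the farthest point.
Squared distances: 194, 26, 17.
Maximum is 194, attained at A.
r = √194 ≈ 13.93.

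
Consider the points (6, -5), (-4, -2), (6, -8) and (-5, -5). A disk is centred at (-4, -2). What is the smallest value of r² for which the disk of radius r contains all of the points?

The required radius is the distance from (-4, -2) to the farthest point.
Squared distances: 109, 0, 136, 10.
Maximum is 136, attained at (6, -8).

136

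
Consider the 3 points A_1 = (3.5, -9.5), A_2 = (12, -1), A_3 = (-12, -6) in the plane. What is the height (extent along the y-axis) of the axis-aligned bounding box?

8.5

max y = -1, min y = -9.5, so height = 8.5.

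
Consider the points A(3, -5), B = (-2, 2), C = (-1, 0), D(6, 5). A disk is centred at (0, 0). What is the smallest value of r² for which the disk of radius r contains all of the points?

The required radius is the distance from (0, 0) to the farthest point.
Squared distances: 34, 8, 1, 61.
Maximum is 61, attained at D.

61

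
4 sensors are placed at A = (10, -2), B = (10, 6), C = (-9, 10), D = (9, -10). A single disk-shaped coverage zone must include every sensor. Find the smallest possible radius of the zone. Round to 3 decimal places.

The minimum enclosing circle of a finite set is fixed by two of the points (as a diameter) or three (as a circumcircle).
The farthest pair is C–D with squared distance 724. The circle on this segment as diameter has centre (0, 0) and r² = 724/4 = 181.
Check A: distance² to centre = 104 ≤ 181, so it lies inside.
All remaining points lie in this disk, and no smaller disk contains both endpoints, so this is the minimum enclosing circle.
r = √181 ≈ 13.454.

13.454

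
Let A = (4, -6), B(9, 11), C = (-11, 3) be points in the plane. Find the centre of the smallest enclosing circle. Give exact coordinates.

Side lengths²: AB² = 314, AC² = 306, BC² = 464.
Since BC² = 464 < 314 + 306 = 620, the triangle is acute, so the smallest enclosing circle is the circumcircle.
Circumcentre = (0.04, 4.4), r² = 123.8416.
Centre = (0.04, 4.4).

(0.04, 4.4)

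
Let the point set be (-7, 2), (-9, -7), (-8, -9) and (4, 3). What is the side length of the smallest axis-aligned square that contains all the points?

13

The bounding box has width 13 and height 12.
An axis-aligned square enclosing the set must have side ≥ max(width, height).
So the minimum side is max(13, 12) = 13.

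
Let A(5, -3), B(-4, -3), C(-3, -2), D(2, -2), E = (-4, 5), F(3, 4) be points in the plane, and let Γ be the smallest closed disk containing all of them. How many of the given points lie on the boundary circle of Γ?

3

A smallest enclosing disk is always determined by at most three of the input points on its boundary.
The farthest pair is A–E with squared distance 145. The circle on this segment as diameter has centre (0.5, 1) and r² = 145/4 = 36.25.
Check B: distance² to centre = 36.25 ≤ 36.25, so it lies inside.
All remaining points lie in this disk, and no smaller disk contains both endpoints, so this is the minimum enclosing circle.
The points at distance exactly r from the centre are A, B, E — 3 points.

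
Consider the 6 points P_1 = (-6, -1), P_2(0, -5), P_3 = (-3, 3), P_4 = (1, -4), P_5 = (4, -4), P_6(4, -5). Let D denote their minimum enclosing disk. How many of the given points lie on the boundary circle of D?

The minimum enclosing circle is determined by three boundary points: P_1, P_3, P_6.
Their circumcentre is (-15/26, -101/52) with r² = 81925/2704.
The farthest remaining point P_5 is at distance² 68093/2704 ≤ 81925/2704.
The points at distance exactly r from the centre are P_1, P_3, P_6 — 3 points.

3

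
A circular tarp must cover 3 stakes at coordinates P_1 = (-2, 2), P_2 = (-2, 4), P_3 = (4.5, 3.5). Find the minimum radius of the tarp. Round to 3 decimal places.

Side lengths²: P_1P_2² = 4, P_1P_3² = 44.5, P_2P_3² = 42.5.
Since P_1P_3² = 44.5 < 42.5 + 4 = 46.5, the triangle is acute, so the smallest enclosing circle is the circumcircle.
Circumcentre = (31/26, 3), r² = 7565/676.
r = √(7565/676) ≈ 3.345.

3.345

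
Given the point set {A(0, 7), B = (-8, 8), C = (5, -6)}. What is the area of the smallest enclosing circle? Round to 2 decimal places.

286.67

Side lengths²: AB² = 65, AC² = 194, BC² = 365.
Since BC² = 365 ≥ 194 + 65 = 259, the angle opposite BC is not acute, so the smallest enclosing circle has BC as diameter.
Centre = midpoint of BC = (-1.5, 1), r² = 365/4 = 91.25.
Area = π·r² = π·91.25 ≈ 286.67.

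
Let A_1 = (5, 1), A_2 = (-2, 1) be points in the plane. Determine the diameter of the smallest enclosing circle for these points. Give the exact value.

7

The smallest circle enclosing two points has them as diameter endpoints.
Centre = midpoint = (1.5, 1); r² = |A_1A_2|²/4 = 49/4 = 12.25.
Diameter = 2r = 2√(12.25) = 7.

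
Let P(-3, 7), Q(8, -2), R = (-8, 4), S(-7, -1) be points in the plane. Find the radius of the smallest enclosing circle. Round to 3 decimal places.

By Welzl's lemma the MEC is supported by two points (diametrically opposite) or three points (on a circumcircle).
The farthest pair is Q–R with squared distance 292. The circle on this segment as diameter has centre (0, 1) and r² = 292/4 = 73.
Check P: distance² to centre = 45 ≤ 73, so it lies inside.
All remaining points lie in this disk, and no smaller disk contains both endpoints, so this is the minimum enclosing circle.
r = √73 ≈ 8.544.

8.544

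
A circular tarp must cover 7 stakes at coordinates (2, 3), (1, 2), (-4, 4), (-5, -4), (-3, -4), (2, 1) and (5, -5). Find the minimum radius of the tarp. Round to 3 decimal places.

The minimum enclosing circle is determined by three boundary points: (-4, 4), (-5, -4), (5, -5).
Their circumcentre is (7/18, -11/18) with r² = 6565/162.
The farthest remaining point (-3, -4) is at distance² 3721/162 ≤ 6565/162.
r = √(6565/162) ≈ 6.366.

6.366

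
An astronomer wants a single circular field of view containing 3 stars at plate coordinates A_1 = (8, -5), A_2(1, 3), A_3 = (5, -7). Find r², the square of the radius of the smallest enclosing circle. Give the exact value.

42601/1444

Side lengths²: A_1A_2² = 113, A_1A_3² = 13, A_2A_3² = 116.
Since A_2A_3² = 116 < 113 + 13 = 126, the triangle is acute, so the smallest enclosing circle is the circumcircle.
Circumcentre = (139/38, -33/19), r² = 42601/1444.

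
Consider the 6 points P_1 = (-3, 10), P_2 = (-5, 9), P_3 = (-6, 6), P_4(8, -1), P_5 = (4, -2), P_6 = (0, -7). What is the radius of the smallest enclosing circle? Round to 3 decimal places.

By Welzl's lemma the MEC is supported by two points (diametrically opposite) or three points (on a circumcircle).
The minimum enclosing circle is determined by three boundary points: P_1, P_4, P_6.
Their circumcentre is (-2/7, 12/7) with r² = 3725/49.
The farthest remaining point P_2 is at distance² 3690/49 ≤ 3725/49.
r = √(3725/49) ≈ 8.719.

8.719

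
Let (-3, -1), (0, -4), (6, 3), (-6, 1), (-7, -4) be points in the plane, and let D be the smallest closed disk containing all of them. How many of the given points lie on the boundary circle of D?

By Welzl's lemma the MEC is supported by two points (diametrically opposite) or three points (on a circumcircle).
The farthest pair is (6, 3)–(-7, -4) with squared distance 218. The circle on this segment as diameter has centre (-0.5, -0.5) and r² = 218/4 = 54.5.
Check (-3, -1): distance² to centre = 6.5 ≤ 54.5, so it lies inside.
All remaining points lie in this disk, and no smaller disk contains both endpoints, so this is the minimum enclosing circle.
The points at distance exactly r from the centre are (6, 3), (-7, -4) — 2 points.

2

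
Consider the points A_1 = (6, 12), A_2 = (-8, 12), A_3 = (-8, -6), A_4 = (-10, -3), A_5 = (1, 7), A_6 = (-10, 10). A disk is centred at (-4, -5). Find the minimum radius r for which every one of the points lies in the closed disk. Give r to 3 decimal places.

19.723

The required radius is the distance from (-4, -5) to the farthest point.
Squared distances: 389, 305, 17, 40, 169, 261.
Maximum is 389, attained at A_1.
r = √389 ≈ 19.723.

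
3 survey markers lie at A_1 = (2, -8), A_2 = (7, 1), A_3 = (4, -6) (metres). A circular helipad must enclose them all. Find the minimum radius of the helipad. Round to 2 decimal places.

5.15

Side lengths²: A_1A_2² = 106, A_1A_3² = 8, A_2A_3² = 58.
Since A_1A_2² = 106 ≥ 58 + 8 = 66, the angle opposite A_1A_2 is not acute, so the smallest enclosing circle has A_1A_2 as diameter.
Centre = midpoint of A_1A_2 = (4.5, -3.5), r² = 106/4 = 26.5.
r = √(26.5) ≈ 5.15.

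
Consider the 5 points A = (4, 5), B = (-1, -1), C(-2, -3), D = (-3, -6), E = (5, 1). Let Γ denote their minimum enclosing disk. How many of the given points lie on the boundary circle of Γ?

A smallest enclosing disk is always determined by at most three of the input points on its boundary.
The farthest pair is A–D with squared distance 170. The circle on this segment as diameter has centre (0.5, -0.5) and r² = 170/4 = 42.5.
Check B: distance² to centre = 2.5 ≤ 42.5, so it lies inside.
All remaining points lie in this disk, and no smaller disk contains both endpoints, so this is the minimum enclosing circle.
The points at distance exactly r from the centre are A, D — 2 points.

2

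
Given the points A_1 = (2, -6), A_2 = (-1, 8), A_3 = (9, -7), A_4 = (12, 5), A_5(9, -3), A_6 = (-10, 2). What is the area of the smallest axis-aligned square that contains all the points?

The bounding box has width 22 and height 15.
An axis-aligned square enclosing the set must have side ≥ max(width, height).
So the minimum side is max(22, 15) = 22.
Area = 22² = 484.

484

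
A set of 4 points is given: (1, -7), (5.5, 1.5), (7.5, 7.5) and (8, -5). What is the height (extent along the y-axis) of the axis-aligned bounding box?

max y = 7.5, min y = -7, so height = 14.5.

14.5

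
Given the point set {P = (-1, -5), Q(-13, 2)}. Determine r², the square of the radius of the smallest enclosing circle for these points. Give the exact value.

48.25

The smallest circle enclosing two points has them as diameter endpoints.
Centre = midpoint = (-7, -1.5); r² = |PQ|²/4 = 193/4 = 48.25.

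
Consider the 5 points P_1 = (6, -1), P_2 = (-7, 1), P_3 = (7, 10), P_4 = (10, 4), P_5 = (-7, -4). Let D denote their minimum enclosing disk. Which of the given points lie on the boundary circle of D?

A smallest enclosing disk is always determined by at most three of the input points on its boundary.
The minimum enclosing circle is determined by three boundary points: P_3, P_4, P_5.
Their circumcentre is (1/6, 17/6) with r² = 1765/18.
The farthest remaining point P_2 is at distance² 985/18 ≤ 1765/18.
The points at distance exactly r from the centre are P_3, P_4, P_5 — 3 points.

P_3, P_4, P_5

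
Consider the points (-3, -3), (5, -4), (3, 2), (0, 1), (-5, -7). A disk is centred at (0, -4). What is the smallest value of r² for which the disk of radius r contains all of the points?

45

The required radius is the distance from (0, -4) to the farthest point.
Squared distances: 10, 25, 45, 25, 34.
Maximum is 45, attained at (3, 2).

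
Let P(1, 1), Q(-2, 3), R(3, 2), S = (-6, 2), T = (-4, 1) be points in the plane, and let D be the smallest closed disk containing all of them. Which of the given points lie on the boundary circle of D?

The minimum enclosing circle of a finite set is fixed by two of the points (as a diameter) or three (as a circumcircle).
The farthest pair is R–S with squared distance 81. The circle on this segment as diameter has centre (-1.5, 2) and r² = 81/4 = 20.25.
Check P: distance² to centre = 7.25 ≤ 20.25, so it lies inside.
All remaining points lie in this disk, and no smaller disk contains both endpoints, so this is the minimum enclosing circle.
The points at distance exactly r from the centre are R, S — 2 points.

R, S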